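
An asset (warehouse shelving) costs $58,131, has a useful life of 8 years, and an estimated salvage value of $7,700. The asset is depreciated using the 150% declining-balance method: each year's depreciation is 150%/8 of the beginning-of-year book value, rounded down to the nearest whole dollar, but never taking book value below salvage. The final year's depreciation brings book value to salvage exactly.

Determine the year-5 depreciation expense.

Depreciable base = $58,131 − $7,700 = $50,431.
Year 1: ⌊$58,131 × 150%/8⌋ = $10,899. Book value $47,232.
Year 2: ⌊$47,232 × 150%/8⌋ = $8,856. Book value $38,376.
Year 3: ⌊$38,376 × 150%/8⌋ = $7,195. Book value $31,181.
Year 4: ⌊$31,181 × 150%/8⌋ = $5,846. Book value $25,335.
Year 5: ⌊$25,335 × 150%/8⌋ = $4,750. Book value $20,585.

$4,750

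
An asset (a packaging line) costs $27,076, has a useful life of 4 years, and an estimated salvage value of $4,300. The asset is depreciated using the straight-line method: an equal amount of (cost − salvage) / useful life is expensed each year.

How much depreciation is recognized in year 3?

$5,694

Depreciable base = $27,076 − $4,300 = $22,776.
Annual expense = $22,776 / 4 = $5,694.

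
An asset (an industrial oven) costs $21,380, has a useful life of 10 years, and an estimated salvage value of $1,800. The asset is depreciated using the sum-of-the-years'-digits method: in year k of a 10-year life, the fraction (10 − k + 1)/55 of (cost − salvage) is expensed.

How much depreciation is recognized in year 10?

Depreciable base = $21,380 − $1,800 = $19,580.
Sum of the years' digits = 10+9+8+7+6+5+4+3+2+1 = 55.
Year 1: $19,580 × 10/55 = $3,560. Book value $17,820.
Year 2: $19,580 × 9/55 = $3,204. Book value $14,616.
Year 3: $19,580 × 8/55 = $2,848. Book value $11,768.
Year 4: $19,580 × 7/55 = $2,492. Book value $9,276.
Year 5: $19,580 × 6/55 = $2,136. Book value $7,140.
Year 6: $19,580 × 5/55 = $1,780. Book value $5,360.
Year 7: $19,580 × 4/55 = $1,424. Book value $3,936.
Year 8: $19,580 × 3/55 = $1,068. Book value $2,868.
Year 9: $19,580 × 2/55 = $712. Book value $2,156.
Year 10: $19,580 × 1/55 = $356. Book value $1,800.

$356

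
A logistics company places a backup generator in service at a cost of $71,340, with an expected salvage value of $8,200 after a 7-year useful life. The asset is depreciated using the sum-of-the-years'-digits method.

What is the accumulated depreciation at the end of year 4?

Depreciable base = $71,340 − $8,200 = $63,140.
Sum of the years' digits = 7+6+5+4+3+2+1 = 28.
Year 1: $63,140 × 7/28 = $15,785. Book value $55,555.
Year 2: $63,140 × 6/28 = $13,530. Book value $42,025.
Year 3: $63,140 × 5/28 = $11,275. Book value $30,750.
Year 4: $63,140 × 4/28 = $9,020. Book value $21,730.
Accumulated through year 4 = $71,340 − $21,730 = $49,610.

$49,610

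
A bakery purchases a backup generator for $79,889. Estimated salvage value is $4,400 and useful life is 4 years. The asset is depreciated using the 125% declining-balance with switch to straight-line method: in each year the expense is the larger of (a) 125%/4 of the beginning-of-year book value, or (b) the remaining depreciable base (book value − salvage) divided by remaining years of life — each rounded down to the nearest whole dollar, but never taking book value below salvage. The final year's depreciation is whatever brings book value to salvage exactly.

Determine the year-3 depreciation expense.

$16,680

Depreciable base = $79,889 − $4,400 = $75,489.
Year 1: DB = ⌊$79,889 × 125%/4⌋ = $24,965; SL = ⌊$75,489/4⌋ = $18,872 → take DB $24,965. Book value $54,924.
Year 2: DB = ⌊$54,924 × 125%/4⌋ = $17,163; SL = ⌊$50,524/3⌋ = $16,841 → take DB $17,163. Book value $37,761.
Year 3: DB = ⌊$37,761 × 125%/4⌋ = $11,800; SL = ⌊$33,361/2⌋ = $16,680 → take SL $16,680. Book value $21,081.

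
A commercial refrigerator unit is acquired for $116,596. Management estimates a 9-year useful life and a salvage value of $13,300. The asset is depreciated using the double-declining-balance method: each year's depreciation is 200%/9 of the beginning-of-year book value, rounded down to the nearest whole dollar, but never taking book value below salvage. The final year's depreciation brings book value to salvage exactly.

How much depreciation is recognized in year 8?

$4,461

Depreciable base = $116,596 − $13,300 = $103,296.
Year 1: ⌊$116,596 × 200%/9⌋ = $25,910. Book value $90,686.
Year 2: ⌊$90,686 × 200%/9⌋ = $20,152. Book value $70,534.
Year 3: ⌊$70,534 × 200%/9⌋ = $15,674. Book value $54,860.
Year 4: ⌊$54,860 × 200%/9⌋ = $12,191. Book value $42,669.
Year 5: ⌊$42,669 × 200%/9⌋ = $9,482. Book value $33,187.
Year 6: ⌊$33,187 × 200%/9⌋ = $7,374. Book value $25,813.
Year 7: ⌊$25,813 × 200%/9⌋ = $5,736. Book value $20,077.
Year 8: ⌊$20,077 × 200%/9⌋ = $4,461. Book value $15,616.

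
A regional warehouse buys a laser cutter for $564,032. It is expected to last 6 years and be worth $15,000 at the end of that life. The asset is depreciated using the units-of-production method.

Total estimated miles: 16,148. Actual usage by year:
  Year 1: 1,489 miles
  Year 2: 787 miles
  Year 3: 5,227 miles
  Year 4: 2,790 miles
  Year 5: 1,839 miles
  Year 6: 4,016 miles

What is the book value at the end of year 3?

Depreciable base = $564,032 − $15,000 = $549,032.
Rate = $549,032 / 16,148 miles = $34 per mile.
Year 1: 1,489 × $34 = $50,626. Book value $513,406.
Year 2: 787 × $34 = $26,758. Book value $486,648.
Year 3: 5,227 × $34 = $177,718. Book value $308,930.

$308,930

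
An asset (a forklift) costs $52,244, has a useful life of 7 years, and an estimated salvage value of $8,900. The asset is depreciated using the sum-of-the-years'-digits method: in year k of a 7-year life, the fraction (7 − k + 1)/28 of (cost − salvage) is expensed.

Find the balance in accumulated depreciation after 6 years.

Depreciable base = $52,244 − $8,900 = $43,344.
Sum of the years' digits = 7+6+5+4+3+2+1 = 28.
Year 1: $43,344 × 7/28 = $10,836. Book value $41,408.
Year 2: $43,344 × 6/28 = $9,288. Book value $32,120.
Year 3: $43,344 × 5/28 = $7,740. Book value $24,380.
Year 4: $43,344 × 4/28 = $6,192. Book value $18,188.
Year 5: $43,344 × 3/28 = $4,644. Book value $13,544.
Year 6: $43,344 × 2/28 = $3,096. Book value $10,448.
Accumulated through year 6 = $52,244 − $10,448 = $41,796.

$41,796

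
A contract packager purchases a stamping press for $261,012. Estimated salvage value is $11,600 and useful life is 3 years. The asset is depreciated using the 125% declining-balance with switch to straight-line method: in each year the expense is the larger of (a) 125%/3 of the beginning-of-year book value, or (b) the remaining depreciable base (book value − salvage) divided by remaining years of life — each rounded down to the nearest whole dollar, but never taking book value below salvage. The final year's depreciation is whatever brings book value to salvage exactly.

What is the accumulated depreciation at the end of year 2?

$179,083

Depreciable base = $261,012 − $11,600 = $249,412.
Year 1: DB = ⌊$261,012 × 125%/3⌋ = $108,755; SL = ⌊$249,412/3⌋ = $83,137 → take DB $108,755. Book value $152,257.
Year 2: DB = ⌊$152,257 × 125%/3⌋ = $63,440; SL = ⌊$140,657/2⌋ = $70,328 → take SL $70,328. Book value $81,929.
Accumulated through year 2 = $261,012 − $81,929 = $179,083.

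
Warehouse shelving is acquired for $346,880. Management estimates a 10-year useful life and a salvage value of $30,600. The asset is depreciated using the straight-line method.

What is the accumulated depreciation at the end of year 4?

Depreciable base = $346,880 − $30,600 = $316,280.
Annual expense = $316,280 / 10 = $31,628.
End of year 1: book value $315,252.
End of year 2: book value $283,624.
End of year 3: book value $251,996.
End of year 4: book value $220,368.
Accumulated through year 4 = $346,880 − $220,368 = $126,512.

$126,512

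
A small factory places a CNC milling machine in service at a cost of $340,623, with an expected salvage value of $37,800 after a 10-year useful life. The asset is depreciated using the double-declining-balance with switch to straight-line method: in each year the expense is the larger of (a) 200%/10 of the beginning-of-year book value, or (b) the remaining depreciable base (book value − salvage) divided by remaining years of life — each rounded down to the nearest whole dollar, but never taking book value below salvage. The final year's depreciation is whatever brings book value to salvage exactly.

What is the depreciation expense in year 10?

Depreciable base = $340,623 − $37,800 = $302,823.
Year 1: DB = ⌊$340,623 × 200%/10⌋ = $68,124; SL = ⌊$302,823/10⌋ = $30,282 → take DB $68,124. Book value $272,499.
Year 2: DB = ⌊$272,499 × 200%/10⌋ = $54,499; SL = ⌊$234,699/9⌋ = $26,077 → take DB $54,499. Book value $218,000.
Year 3: DB = ⌊$218,000 × 200%/10⌋ = $43,600; SL = ⌊$180,200/8⌋ = $22,525 → take DB $43,600. Book value $174,400.
Year 4: DB = ⌊$174,400 × 200%/10⌋ = $34,880; SL = ⌊$136,600/7⌋ = $19,514 → take DB $34,880. Book value $139,520.
Year 5: DB = ⌊$139,520 × 200%/10⌋ = $27,904; SL = ⌊$101,720/6⌋ = $16,953 → take DB $27,904. Book value $111,616.
Year 6: DB = ⌊$111,616 × 200%/10⌋ = $22,323; SL = ⌊$73,816/5⌋ = $14,763 → take DB $22,323. Book value $89,293.
Year 7: DB = ⌊$89,293 × 200%/10⌋ = $17,858; SL = ⌊$51,493/4⌋ = $12,873 → take DB $17,858. Book value $71,435.
Year 8: DB = ⌊$71,435 × 200%/10⌋ = $14,287; SL = ⌊$33,635/3⌋ = $11,211 → take DB $14,287. Book value $57,148.
Year 9: DB = ⌊$57,148 × 200%/10⌋ = $11,429; SL = ⌊$19,348/2⌋ = $9,674 → take DB $11,429. Book value $45,719.
Year 10 (final): $45,719 − $37,800 = $7,919. Book value $37,800.

$7,919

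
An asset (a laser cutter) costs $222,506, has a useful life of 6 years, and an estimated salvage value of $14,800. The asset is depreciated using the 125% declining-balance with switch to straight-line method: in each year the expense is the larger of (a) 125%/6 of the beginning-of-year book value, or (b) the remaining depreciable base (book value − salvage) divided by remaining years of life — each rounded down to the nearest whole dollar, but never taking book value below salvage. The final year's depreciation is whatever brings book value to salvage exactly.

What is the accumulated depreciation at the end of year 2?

$83,053

Depreciable base = $222,506 − $14,800 = $207,706.
Year 1: DB = ⌊$222,506 × 125%/6⌋ = $46,355; SL = ⌊$207,706/6⌋ = $34,617 → take DB $46,355. Book value $176,151.
Year 2: DB = ⌊$176,151 × 125%/6⌋ = $36,698; SL = ⌊$161,351/5⌋ = $32,270 → take DB $36,698. Book value $139,453.
Accumulated through year 2 = $222,506 − $139,453 = $83,053.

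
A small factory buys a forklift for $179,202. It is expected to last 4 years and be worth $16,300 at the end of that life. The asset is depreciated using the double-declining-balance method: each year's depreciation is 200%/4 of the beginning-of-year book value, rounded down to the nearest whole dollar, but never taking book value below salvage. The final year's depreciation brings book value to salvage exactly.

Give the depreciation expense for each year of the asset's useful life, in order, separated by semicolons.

$89,601; $44,800; $22,400; $6,101

Depreciable base = $179,202 − $16,300 = $162,902.
Year 1: ⌊$179,202 × 200%/4⌋ = $89,601. Book value $89,601.
Year 2: ⌊$89,601 × 200%/4⌋ = $44,800. Book value $44,801.
Year 3: ⌊$44,801 × 200%/4⌋ = $22,400. Book value $22,401.
Year 4 (final): $22,401 − $16,300 = $6,101. Book value $16,300.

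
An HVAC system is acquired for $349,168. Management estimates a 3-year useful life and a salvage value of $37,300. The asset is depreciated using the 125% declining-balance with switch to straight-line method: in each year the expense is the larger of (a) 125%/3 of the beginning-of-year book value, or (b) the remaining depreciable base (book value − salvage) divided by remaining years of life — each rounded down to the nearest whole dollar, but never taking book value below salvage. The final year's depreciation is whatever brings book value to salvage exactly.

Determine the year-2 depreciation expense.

Depreciable base = $349,168 − $37,300 = $311,868.
Year 1: DB = ⌊$349,168 × 125%/3⌋ = $145,486; SL = ⌊$311,868/3⌋ = $103,956 → take DB $145,486. Book value $203,682.
Year 2: DB = ⌊$203,682 × 125%/3⌋ = $84,867; SL = ⌊$166,382/2⌋ = $83,191 → take DB $84,867. Book value $118,815.

$84,867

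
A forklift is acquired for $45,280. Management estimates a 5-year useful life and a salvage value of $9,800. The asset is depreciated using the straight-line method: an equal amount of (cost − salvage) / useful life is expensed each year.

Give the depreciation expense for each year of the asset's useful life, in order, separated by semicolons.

Depreciable base = $45,280 − $9,800 = $35,480.
Annual expense = $35,480 / 5 = $7,096.
End of year 1: book value $38,184.
End of year 2: book value $31,088.
End of year 3: book value $23,992.
End of year 4: book value $16,896.
End of year 5: book value $9,800.

$7,096; $7,096; $7,096; $7,096; $7,096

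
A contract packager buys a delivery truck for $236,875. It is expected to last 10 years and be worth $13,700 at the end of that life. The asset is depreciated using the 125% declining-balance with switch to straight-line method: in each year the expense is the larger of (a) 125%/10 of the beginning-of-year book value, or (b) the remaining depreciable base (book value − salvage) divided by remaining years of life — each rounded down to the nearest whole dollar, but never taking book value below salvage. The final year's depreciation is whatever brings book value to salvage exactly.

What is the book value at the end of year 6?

Depreciable base = $236,875 − $13,700 = $223,175.
Year 1: DB = ⌊$236,875 × 125%/10⌋ = $29,609; SL = ⌊$223,175/10⌋ = $22,317 → take DB $29,609. Book value $207,266.
Year 2: DB = ⌊$207,266 × 125%/10⌋ = $25,908; SL = ⌊$193,566/9⌋ = $21,507 → take DB $25,908. Book value $181,358.
Year 3: DB = ⌊$181,358 × 125%/10⌋ = $22,669; SL = ⌊$167,658/8⌋ = $20,957 → take DB $22,669. Book value $158,689.
Year 4: DB = ⌊$158,689 × 125%/10⌋ = $19,836; SL = ⌊$144,989/7⌋ = $20,712 → take SL $20,712. Book value $137,977.
Year 5: DB = ⌊$137,977 × 125%/10⌋ = $17,247; SL = ⌊$124,277/6⌋ = $20,712 → take SL $20,712. Book value $117,265.
Year 6: DB = ⌊$117,265 × 125%/10⌋ = $14,658; SL = ⌊$103,565/5⌋ = $20,713 → take SL $20,713. Book value $96,552.

$96,552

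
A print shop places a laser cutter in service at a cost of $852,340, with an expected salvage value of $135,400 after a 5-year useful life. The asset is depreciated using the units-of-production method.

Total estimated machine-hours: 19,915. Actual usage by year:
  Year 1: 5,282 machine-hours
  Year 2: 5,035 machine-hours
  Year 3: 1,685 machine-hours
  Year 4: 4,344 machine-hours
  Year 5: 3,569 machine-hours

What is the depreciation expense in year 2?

Depreciable base = $852,340 − $135,400 = $716,940.
Rate = $716,940 / 19,915 machine-hours = $36 per machine-hour.
Year 1: 5,282 × $36 = $190,152. Book value $662,188.
Year 2: 5,035 × $36 = $181,260. Book value $480,928.

$181,260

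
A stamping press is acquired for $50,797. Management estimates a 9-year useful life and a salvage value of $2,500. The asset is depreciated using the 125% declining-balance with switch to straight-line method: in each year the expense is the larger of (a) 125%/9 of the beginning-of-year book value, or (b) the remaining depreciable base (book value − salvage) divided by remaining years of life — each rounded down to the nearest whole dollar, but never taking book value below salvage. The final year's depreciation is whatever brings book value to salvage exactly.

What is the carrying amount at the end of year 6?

$17,469

Depreciable base = $50,797 − $2,500 = $48,297.
Year 1: DB = ⌊$50,797 × 125%/9⌋ = $7,055; SL = ⌊$48,297/9⌋ = $5,366 → take DB $7,055. Book value $43,742.
Year 2: DB = ⌊$43,742 × 125%/9⌋ = $6,075; SL = ⌊$41,242/8⌋ = $5,155 → take DB $6,075. Book value $37,667.
Year 3: DB = ⌊$37,667 × 125%/9⌋ = $5,231; SL = ⌊$35,167/7⌋ = $5,023 → take DB $5,231. Book value $32,436.
Year 4: DB = ⌊$32,436 × 125%/9⌋ = $4,505; SL = ⌊$29,936/6⌋ = $4,989 → take SL $4,989. Book value $27,447.
Year 5: DB = ⌊$27,447 × 125%/9⌋ = $3,812; SL = ⌊$24,947/5⌋ = $4,989 → take SL $4,989. Book value $22,458.
Year 6: DB = ⌊$22,458 × 125%/9⌋ = $3,119; SL = ⌊$19,958/4⌋ = $4,989 → take SL $4,989. Book value $17,469.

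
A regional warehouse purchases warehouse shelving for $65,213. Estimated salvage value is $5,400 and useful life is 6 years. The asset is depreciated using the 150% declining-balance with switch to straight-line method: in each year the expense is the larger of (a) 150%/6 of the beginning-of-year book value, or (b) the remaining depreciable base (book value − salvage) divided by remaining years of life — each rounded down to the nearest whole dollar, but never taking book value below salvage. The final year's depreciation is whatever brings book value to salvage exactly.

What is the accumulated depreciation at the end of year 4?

Depreciable base = $65,213 − $5,400 = $59,813.
Year 1: DB = ⌊$65,213 × 150%/6⌋ = $16,303; SL = ⌊$59,813/6⌋ = $9,968 → take DB $16,303. Book value $48,910.
Year 2: DB = ⌊$48,910 × 150%/6⌋ = $12,227; SL = ⌊$43,510/5⌋ = $8,702 → take DB $12,227. Book value $36,683.
Year 3: DB = ⌊$36,683 × 150%/6⌋ = $9,170; SL = ⌊$31,283/4⌋ = $7,820 → take DB $9,170. Book value $27,513.
Year 4: DB = ⌊$27,513 × 150%/6⌋ = $6,878; SL = ⌊$22,113/3⌋ = $7,371 → take SL $7,371. Book value $20,142.
Accumulated through year 4 = $65,213 − $20,142 = $45,071.

$45,071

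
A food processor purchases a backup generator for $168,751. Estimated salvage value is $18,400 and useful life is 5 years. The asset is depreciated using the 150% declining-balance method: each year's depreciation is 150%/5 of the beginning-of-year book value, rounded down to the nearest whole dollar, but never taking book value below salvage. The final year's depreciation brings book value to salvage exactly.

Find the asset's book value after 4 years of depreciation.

$40,519

Depreciable base = $168,751 − $18,400 = $150,351.
Year 1: ⌊$168,751 × 150%/5⌋ = $50,625. Book value $118,126.
Year 2: ⌊$118,126 × 150%/5⌋ = $35,437. Book value $82,689.
Year 3: ⌊$82,689 × 150%/5⌋ = $24,806. Book value $57,883.
Year 4: ⌊$57,883 × 150%/5⌋ = $17,364. Book value $40,519.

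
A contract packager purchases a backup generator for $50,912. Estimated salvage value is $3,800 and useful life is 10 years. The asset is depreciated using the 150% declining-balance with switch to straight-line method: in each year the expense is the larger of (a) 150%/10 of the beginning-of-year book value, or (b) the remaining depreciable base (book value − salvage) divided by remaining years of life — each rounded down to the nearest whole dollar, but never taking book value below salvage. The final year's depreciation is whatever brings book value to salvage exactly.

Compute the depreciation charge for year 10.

Depreciable base = $50,912 − $3,800 = $47,112.
Year 1: DB = ⌊$50,912 × 150%/10⌋ = $7,636; SL = ⌊$47,112/10⌋ = $4,711 → take DB $7,636. Book value $43,276.
Year 2: DB = ⌊$43,276 × 150%/10⌋ = $6,491; SL = ⌊$39,476/9⌋ = $4,386 → take DB $6,491. Book value $36,785.
Year 3: DB = ⌊$36,785 × 150%/10⌋ = $5,517; SL = ⌊$32,985/8⌋ = $4,123 → take DB $5,517. Book value $31,268.
Year 4: DB = ⌊$31,268 × 150%/10⌋ = $4,690; SL = ⌊$27,468/7⌋ = $3,924 → take DB $4,690. Book value $26,578.
Year 5: DB = ⌊$26,578 × 150%/10⌋ = $3,986; SL = ⌊$22,778/6⌋ = $3,796 → take DB $3,986. Book value $22,592.
Year 6: DB = ⌊$22,592 × 150%/10⌋ = $3,388; SL = ⌊$18,792/5⌋ = $3,758 → take SL $3,758. Book value $18,834.
Year 7: DB = ⌊$18,834 × 150%/10⌋ = $2,825; SL = ⌊$15,034/4⌋ = $3,758 → take SL $3,758. Book value $15,076.
Year 8: DB = ⌊$15,076 × 150%/10⌋ = $2,261; SL = ⌊$11,276/3⌋ = $3,758 → take SL $3,758. Book value $11,318.
Year 9: DB = ⌊$11,318 × 150%/10⌋ = $1,697; SL = ⌊$7,518/2⌋ = $3,759 → take SL $3,759. Book value $7,559.
Year 10 (final): $7,559 − $3,800 = $3,759. Book value $3,800.

$3,759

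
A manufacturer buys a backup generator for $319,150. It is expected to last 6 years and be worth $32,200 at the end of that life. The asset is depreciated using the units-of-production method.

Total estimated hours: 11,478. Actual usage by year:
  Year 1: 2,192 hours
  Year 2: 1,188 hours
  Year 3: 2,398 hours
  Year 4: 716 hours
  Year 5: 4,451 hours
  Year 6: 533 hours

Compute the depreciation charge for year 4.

Depreciable base = $319,150 − $32,200 = $286,950.
Rate = $286,950 / 11,478 hours = $25 per hour.
Year 1: 2,192 × $25 = $54,800. Book value $264,350.
Year 2: 1,188 × $25 = $29,700. Book value $234,650.
Year 3: 2,398 × $25 = $59,950. Book value $174,700.
Year 4: 716 × $25 = $17,900. Book value $156,800.

$17,900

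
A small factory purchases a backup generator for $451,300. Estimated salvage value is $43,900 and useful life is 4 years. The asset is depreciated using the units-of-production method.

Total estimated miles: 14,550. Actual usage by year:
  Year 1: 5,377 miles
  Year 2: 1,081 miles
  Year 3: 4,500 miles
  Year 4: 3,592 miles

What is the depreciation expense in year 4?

$100,576

Depreciable base = $451,300 − $43,900 = $407,400.
Rate = $407,400 / 14,550 miles = $28 per mile.
Year 1: 5,377 × $28 = $150,556. Book value $300,744.
Year 2: 1,081 × $28 = $30,268. Book value $270,476.
Year 3: 4,500 × $28 = $126,000. Book value $144,476.
Year 4: 3,592 × $28 = $100,576. Book value $43,900.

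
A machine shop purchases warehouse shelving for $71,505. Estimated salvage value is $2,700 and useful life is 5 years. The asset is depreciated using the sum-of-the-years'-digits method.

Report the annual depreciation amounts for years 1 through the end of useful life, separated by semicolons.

Depreciable base = $71,505 − $2,700 = $68,805.
Sum of the years' digits = 5+4+3+2+1 = 15.
Year 1: $68,805 × 5/15 = $22,935. Book value $48,570.
Year 2: $68,805 × 4/15 = $18,348. Book value $30,222.
Year 3: $68,805 × 3/15 = $13,761. Book value $16,461.
Year 4: $68,805 × 2/15 = $9,174. Book value $7,287.
Year 5: $68,805 × 1/15 = $4,587. Book value $2,700.

$22,935; $18,348; $13,761; $9,174; $4,587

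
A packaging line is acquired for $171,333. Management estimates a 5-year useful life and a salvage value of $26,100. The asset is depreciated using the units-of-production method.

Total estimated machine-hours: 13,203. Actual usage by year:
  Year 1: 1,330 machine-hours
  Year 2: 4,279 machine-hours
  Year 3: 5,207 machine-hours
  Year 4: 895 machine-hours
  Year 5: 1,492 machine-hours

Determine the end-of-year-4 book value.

Depreciable base = $171,333 − $26,100 = $145,233.
Rate = $145,233 / 13,203 machine-hours = $11 per machine-hour.
Year 1: 1,330 × $11 = $14,630. Book value $156,703.
Year 2: 4,279 × $11 = $47,069. Book value $109,634.
Year 3: 5,207 × $11 = $57,277. Book value $52,357.
Year 4: 895 × $11 = $9,845. Book value $42,512.

$42,512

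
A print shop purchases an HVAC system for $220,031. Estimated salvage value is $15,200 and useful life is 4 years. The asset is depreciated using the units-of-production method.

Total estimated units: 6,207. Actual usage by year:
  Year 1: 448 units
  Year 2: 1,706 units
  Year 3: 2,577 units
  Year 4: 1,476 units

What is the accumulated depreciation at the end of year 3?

$156,123

Depreciable base = $220,031 − $15,200 = $204,831.
Rate = $204,831 / 6,207 units = $33 per unit.
Year 1: 448 × $33 = $14,784. Book value $205,247.
Year 2: 1,706 × $33 = $56,298. Book value $148,949.
Year 3: 2,577 × $33 = $85,041. Book value $63,908.
Accumulated through year 3 = $220,031 − $63,908 = $156,123.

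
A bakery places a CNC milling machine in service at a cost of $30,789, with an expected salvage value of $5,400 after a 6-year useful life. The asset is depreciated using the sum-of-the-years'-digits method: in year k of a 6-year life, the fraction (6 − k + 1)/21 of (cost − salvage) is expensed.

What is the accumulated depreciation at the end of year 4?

$21,762

Depreciable base = $30,789 − $5,400 = $25,389.
Sum of the years' digits = 6+5+4+3+2+1 = 21.
Year 1: $25,389 × 6/21 = $7,254. Book value $23,535.
Year 2: $25,389 × 5/21 = $6,045. Book value $17,490.
Year 3: $25,389 × 4/21 = $4,836. Book value $12,654.
Year 4: $25,389 × 3/21 = $3,627. Book value $9,027.
Accumulated through year 4 = $30,789 − $9,027 = $21,762.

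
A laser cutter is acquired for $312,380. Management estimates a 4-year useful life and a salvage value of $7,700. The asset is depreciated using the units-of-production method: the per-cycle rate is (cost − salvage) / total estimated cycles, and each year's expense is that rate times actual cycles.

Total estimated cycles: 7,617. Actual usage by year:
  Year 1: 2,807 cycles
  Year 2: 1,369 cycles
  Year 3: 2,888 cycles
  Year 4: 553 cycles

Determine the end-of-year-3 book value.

$29,820

Depreciable base = $312,380 − $7,700 = $304,680.
Rate = $304,680 / 7,617 cycles = $40 per cycle.
Year 1: 2,807 × $40 = $112,280. Book value $200,100.
Year 2: 1,369 × $40 = $54,760. Book value $145,340.
Year 3: 2,888 × $40 = $115,520. Book value $29,820.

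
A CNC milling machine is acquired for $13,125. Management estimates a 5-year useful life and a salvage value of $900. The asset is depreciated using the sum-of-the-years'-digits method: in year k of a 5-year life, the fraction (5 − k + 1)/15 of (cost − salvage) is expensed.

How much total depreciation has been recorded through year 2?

$7,335

Depreciable base = $13,125 − $900 = $12,225.
Sum of the years' digits = 5+4+3+2+1 = 15.
Year 1: $12,225 × 5/15 = $4,075. Book value $9,050.
Year 2: $12,225 × 4/15 = $3,260. Book value $5,790.
Accumulated through year 2 = $13,125 − $5,790 = $7,335.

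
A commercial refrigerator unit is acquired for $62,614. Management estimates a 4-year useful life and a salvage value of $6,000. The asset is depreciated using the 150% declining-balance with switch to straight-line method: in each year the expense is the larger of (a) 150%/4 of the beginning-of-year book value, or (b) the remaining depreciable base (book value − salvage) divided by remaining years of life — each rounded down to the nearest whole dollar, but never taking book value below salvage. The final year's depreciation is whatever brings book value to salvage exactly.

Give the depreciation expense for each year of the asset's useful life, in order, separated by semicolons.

$23,480; $14,675; $9,229; $9,230

Depreciable base = $62,614 − $6,000 = $56,614.
Year 1: DB = ⌊$62,614 × 150%/4⌋ = $23,480; SL = ⌊$56,614/4⌋ = $14,153 → take DB $23,480. Book value $39,134.
Year 2: DB = ⌊$39,134 × 150%/4⌋ = $14,675; SL = ⌊$33,134/3⌋ = $11,044 → take DB $14,675. Book value $24,459.
Year 3: DB = ⌊$24,459 × 150%/4⌋ = $9,172; SL = ⌊$18,459/2⌋ = $9,229 → take SL $9,229. Book value $15,230.
Year 4 (final): $15,230 − $6,000 = $9,230. Book value $6,000.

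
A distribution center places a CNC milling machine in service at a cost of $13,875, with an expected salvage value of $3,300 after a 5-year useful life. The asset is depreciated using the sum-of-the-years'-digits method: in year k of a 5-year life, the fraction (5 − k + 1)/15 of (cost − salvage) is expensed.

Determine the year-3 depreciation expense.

Depreciable base = $13,875 − $3,300 = $10,575.
Sum of the years' digits = 5+4+3+2+1 = 15.
Year 1: $10,575 × 5/15 = $3,525. Book value $10,350.
Year 2: $10,575 × 4/15 = $2,820. Book value $7,530.
Year 3: $10,575 × 3/15 = $2,115. Book value $5,415.

$2,115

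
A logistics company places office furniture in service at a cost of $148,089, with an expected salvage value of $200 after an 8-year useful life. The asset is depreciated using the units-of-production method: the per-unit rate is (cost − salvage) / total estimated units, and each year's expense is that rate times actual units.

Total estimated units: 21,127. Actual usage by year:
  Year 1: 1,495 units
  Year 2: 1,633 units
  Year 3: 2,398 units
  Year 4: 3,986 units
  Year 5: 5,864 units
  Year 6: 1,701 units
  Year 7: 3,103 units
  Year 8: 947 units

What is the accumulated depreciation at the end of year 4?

Depreciable base = $148,089 − $200 = $147,889.
Rate = $147,889 / 21,127 units = $7 per unit.
Year 1: 1,495 × $7 = $10,465. Book value $137,624.
Year 2: 1,633 × $7 = $11,431. Book value $126,193.
Year 3: 2,398 × $7 = $16,786. Book value $109,407.
Year 4: 3,986 × $7 = $27,902. Book value $81,505.
Accumulated through year 4 = $148,089 − $81,505 = $66,584.

$66,584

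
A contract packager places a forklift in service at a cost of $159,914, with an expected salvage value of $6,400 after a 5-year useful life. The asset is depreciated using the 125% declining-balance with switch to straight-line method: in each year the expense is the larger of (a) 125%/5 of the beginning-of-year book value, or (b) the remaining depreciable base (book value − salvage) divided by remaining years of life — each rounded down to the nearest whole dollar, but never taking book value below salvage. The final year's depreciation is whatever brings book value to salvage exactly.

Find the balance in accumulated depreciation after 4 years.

Depreciable base = $159,914 − $6,400 = $153,514.
Year 1: DB = ⌊$159,914 × 125%/5⌋ = $39,978; SL = ⌊$153,514/5⌋ = $30,702 → take DB $39,978. Book value $119,936.
Year 2: DB = ⌊$119,936 × 125%/5⌋ = $29,984; SL = ⌊$113,536/4⌋ = $28,384 → take DB $29,984. Book value $89,952.
Year 3: DB = ⌊$89,952 × 125%/5⌋ = $22,488; SL = ⌊$83,552/3⌋ = $27,850 → take SL $27,850. Book value $62,102.
Year 4: DB = ⌊$62,102 × 125%/5⌋ = $15,525; SL = ⌊$55,702/2⌋ = $27,851 → take SL $27,851. Book value $34,251.
Accumulated through year 4 = $159,914 − $34,251 = $125,663.

$125,663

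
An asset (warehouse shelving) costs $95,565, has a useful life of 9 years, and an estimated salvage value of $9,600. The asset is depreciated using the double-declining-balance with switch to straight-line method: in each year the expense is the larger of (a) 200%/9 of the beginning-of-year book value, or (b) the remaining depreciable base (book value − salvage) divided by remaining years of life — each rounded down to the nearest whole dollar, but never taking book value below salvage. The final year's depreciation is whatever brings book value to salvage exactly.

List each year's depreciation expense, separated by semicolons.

Depreciable base = $95,565 − $9,600 = $85,965.
Year 1: DB = ⌊$95,565 × 200%/9⌋ = $21,236; SL = ⌊$85,965/9⌋ = $9,551 → take DB $21,236. Book value $74,329.
Year 2: DB = ⌊$74,329 × 200%/9⌋ = $16,517; SL = ⌊$64,729/8⌋ = $8,091 → take DB $16,517. Book value $57,812.
Year 3: DB = ⌊$57,812 × 200%/9⌋ = $12,847; SL = ⌊$48,212/7⌋ = $6,887 → take DB $12,847. Book value $44,965.
Year 4: DB = ⌊$44,965 × 200%/9⌋ = $9,992; SL = ⌊$35,365/6⌋ = $5,894 → take DB $9,992. Book value $34,973.
Year 5: DB = ⌊$34,973 × 200%/9⌋ = $7,771; SL = ⌊$25,373/5⌋ = $5,074 → take DB $7,771. Book value $27,202.
Year 6: DB = ⌊$27,202 × 200%/9⌋ = $6,044; SL = ⌊$17,602/4⌋ = $4,400 → take DB $6,044. Book value $21,158.
Year 7: DB = ⌊$21,158 × 200%/9⌋ = $4,701; SL = ⌊$11,558/3⌋ = $3,852 → take DB $4,701. Book value $16,457.
Year 8: DB = ⌊$16,457 × 200%/9⌋ = $3,657; SL = ⌊$6,857/2⌋ = $3,428 → take DB $3,657. Book value $12,800.
Year 9 (final): $12,800 − $9,600 = $3,200. Book value $9,600.

$21,236; $16,517; $12,847; $9,992; $7,771; $6,044; $4,701; $3,657; $3,200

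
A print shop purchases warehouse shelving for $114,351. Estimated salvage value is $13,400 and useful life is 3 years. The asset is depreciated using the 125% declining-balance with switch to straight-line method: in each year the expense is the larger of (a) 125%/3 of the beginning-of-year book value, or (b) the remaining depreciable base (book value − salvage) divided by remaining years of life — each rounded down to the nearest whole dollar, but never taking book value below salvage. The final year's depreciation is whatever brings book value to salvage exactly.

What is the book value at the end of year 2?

$38,912

Depreciable base = $114,351 − $13,400 = $100,951.
Year 1: DB = ⌊$114,351 × 125%/3⌋ = $47,646; SL = ⌊$100,951/3⌋ = $33,650 → take DB $47,646. Book value $66,705.
Year 2: DB = ⌊$66,705 × 125%/3⌋ = $27,793; SL = ⌊$53,305/2⌋ = $26,652 → take DB $27,793. Book value $38,912.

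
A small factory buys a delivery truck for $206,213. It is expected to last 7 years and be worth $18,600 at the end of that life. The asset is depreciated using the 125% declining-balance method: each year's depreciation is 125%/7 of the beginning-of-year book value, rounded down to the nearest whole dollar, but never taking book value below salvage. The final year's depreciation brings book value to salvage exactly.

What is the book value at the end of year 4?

Depreciable base = $206,213 − $18,600 = $187,613.
Year 1: ⌊$206,213 × 125%/7⌋ = $36,823. Book value $169,390.
Year 2: ⌊$169,390 × 125%/7⌋ = $30,248. Book value $139,142.
Year 3: ⌊$139,142 × 125%/7⌋ = $24,846. Book value $114,296.
Year 4: ⌊$114,296 × 125%/7⌋ = $20,410. Book value $93,886.

$93,886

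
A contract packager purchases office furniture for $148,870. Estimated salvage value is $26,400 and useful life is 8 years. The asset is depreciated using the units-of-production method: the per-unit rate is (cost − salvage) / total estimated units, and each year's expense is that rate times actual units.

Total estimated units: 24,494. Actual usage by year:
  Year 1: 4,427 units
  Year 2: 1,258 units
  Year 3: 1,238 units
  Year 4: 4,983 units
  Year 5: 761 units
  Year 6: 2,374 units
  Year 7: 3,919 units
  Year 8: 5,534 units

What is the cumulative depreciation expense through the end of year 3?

Depreciable base = $148,870 − $26,400 = $122,470.
Rate = $122,470 / 24,494 units = $5 per unit.
Year 1: 4,427 × $5 = $22,135. Book value $126,735.
Year 2: 1,258 × $5 = $6,290. Book value $120,445.
Year 3: 1,238 × $5 = $6,190. Book value $114,255.
Accumulated through year 3 = $148,870 − $114,255 = $34,615.

$34,615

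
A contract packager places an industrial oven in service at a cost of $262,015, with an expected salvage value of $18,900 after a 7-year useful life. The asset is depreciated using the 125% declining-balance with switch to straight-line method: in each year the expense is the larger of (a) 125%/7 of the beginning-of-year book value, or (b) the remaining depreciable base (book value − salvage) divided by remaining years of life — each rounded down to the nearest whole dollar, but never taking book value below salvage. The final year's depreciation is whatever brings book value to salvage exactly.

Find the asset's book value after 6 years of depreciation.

$50,479

Depreciable base = $262,015 − $18,900 = $243,115.
Year 1: DB = ⌊$262,015 × 125%/7⌋ = $46,788; SL = ⌊$243,115/7⌋ = $34,730 → take DB $46,788. Book value $215,227.
Year 2: DB = ⌊$215,227 × 125%/7⌋ = $38,433; SL = ⌊$196,327/6⌋ = $32,721 → take DB $38,433. Book value $176,794.
Year 3: DB = ⌊$176,794 × 125%/7⌋ = $31,570; SL = ⌊$157,894/5⌋ = $31,578 → take SL $31,578. Book value $145,216.
Year 4: DB = ⌊$145,216 × 125%/7⌋ = $25,931; SL = ⌊$126,316/4⌋ = $31,579 → take SL $31,579. Book value $113,637.
Year 5: DB = ⌊$113,637 × 125%/7⌋ = $20,292; SL = ⌊$94,737/3⌋ = $31,579 → take SL $31,579. Book value $82,058.
Year 6: DB = ⌊$82,058 × 125%/7⌋ = $14,653; SL = ⌊$63,158/2⌋ = $31,579 → take SL $31,579. Book value $50,479.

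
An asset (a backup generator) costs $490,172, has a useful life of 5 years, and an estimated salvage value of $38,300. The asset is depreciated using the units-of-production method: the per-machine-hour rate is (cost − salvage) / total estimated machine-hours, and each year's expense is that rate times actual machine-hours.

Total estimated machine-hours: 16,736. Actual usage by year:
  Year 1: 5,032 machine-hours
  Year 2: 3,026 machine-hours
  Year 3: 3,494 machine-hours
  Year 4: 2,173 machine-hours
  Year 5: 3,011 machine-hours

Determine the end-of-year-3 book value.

Depreciable base = $490,172 − $38,300 = $451,872.
Rate = $451,872 / 16,736 machine-hours = $27 per machine-hour.
Year 1: 5,032 × $27 = $135,864. Book value $354,308.
Year 2: 3,026 × $27 = $81,702. Book value $272,606.
Year 3: 3,494 × $27 = $94,338. Book value $178,268.

$178,268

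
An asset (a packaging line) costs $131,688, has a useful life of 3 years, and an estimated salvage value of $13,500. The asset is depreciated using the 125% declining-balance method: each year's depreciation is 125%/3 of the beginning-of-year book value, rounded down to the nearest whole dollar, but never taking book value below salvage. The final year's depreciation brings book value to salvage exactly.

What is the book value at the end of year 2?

Depreciable base = $131,688 − $13,500 = $118,188.
Year 1: ⌊$131,688 × 125%/3⌋ = $54,870. Book value $76,818.
Year 2: ⌊$76,818 × 125%/3⌋ = $32,007. Book value $44,811.

$44,811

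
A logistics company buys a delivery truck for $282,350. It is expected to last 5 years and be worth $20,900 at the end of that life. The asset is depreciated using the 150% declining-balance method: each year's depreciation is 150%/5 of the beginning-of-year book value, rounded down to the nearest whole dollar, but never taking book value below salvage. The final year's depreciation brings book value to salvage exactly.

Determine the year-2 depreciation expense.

Depreciable base = $282,350 − $20,900 = $261,450.
Year 1: ⌊$282,350 × 150%/5⌋ = $84,705. Book value $197,645.
Year 2: ⌊$197,645 × 150%/5⌋ = $59,293. Book value $138,352.

$59,293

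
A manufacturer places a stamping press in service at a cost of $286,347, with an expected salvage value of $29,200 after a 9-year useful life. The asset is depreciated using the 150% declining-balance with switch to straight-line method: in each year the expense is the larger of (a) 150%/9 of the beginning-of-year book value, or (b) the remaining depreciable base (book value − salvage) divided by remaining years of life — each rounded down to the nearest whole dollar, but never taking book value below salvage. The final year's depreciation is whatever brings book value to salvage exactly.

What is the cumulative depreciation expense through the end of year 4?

Depreciable base = $286,347 − $29,200 = $257,147.
Year 1: DB = ⌊$286,347 × 150%/9⌋ = $47,724; SL = ⌊$257,147/9⌋ = $28,571 → take DB $47,724. Book value $238,623.
Year 2: DB = ⌊$238,623 × 150%/9⌋ = $39,770; SL = ⌊$209,423/8⌋ = $26,177 → take DB $39,770. Book value $198,853.
Year 3: DB = ⌊$198,853 × 150%/9⌋ = $33,142; SL = ⌊$169,653/7⌋ = $24,236 → take DB $33,142. Book value $165,711.
Year 4: DB = ⌊$165,711 × 150%/9⌋ = $27,618; SL = ⌊$136,511/6⌋ = $22,751 → take DB $27,618. Book value $138,093.
Accumulated through year 4 = $286,347 − $138,093 = $148,254.

$148,254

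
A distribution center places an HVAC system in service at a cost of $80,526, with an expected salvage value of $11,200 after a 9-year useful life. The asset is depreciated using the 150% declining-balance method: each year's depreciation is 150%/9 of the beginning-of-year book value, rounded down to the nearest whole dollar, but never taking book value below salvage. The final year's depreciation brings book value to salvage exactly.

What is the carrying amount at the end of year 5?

$32,363

Depreciable base = $80,526 − $11,200 = $69,326.
Year 1: ⌊$80,526 × 150%/9⌋ = $13,421. Book value $67,105.
Year 2: ⌊$67,105 × 150%/9⌋ = $11,184. Book value $55,921.
Year 3: ⌊$55,921 × 150%/9⌋ = $9,320. Book value $46,601.
Year 4: ⌊$46,601 × 150%/9⌋ = $7,766. Book value $38,835.
Year 5: ⌊$38,835 × 150%/9⌋ = $6,472. Book value $32,363.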